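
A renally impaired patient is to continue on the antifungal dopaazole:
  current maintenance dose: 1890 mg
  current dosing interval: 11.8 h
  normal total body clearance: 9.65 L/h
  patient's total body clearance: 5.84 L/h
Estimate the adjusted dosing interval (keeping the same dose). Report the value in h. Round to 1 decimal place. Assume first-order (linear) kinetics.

To keep the same average steady-state level, dosing rate must scale with clearance.
CL ratio = 5.84 / 9.65 = 0.6052
New interval (same dose) = 11.8 / 0.6052 = 19.50 h

19.5 h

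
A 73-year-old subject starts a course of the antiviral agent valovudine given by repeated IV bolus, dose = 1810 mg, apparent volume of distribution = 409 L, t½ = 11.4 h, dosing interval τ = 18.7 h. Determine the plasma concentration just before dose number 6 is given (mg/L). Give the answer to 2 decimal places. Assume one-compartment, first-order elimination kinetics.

C₀ per dose = Dose / Vd = 1810 / 409 = 4.425 mg/L
k = ln2 / t½ = 0.693147 / 11.4 = 0.06080 h⁻¹
Fraction remaining after one interval: r = e^(−kτ) = e^(−0.06080 × 18.7) = 0.3208
Before dose 6, 5 doses have been given (aged 1τ, 2τ, 3τ, 4τ, 5τ).
C_trough = C₀ × (r + r² + … + r^5) = C₀ × r(1−r^5)/(1−r)
        = 4.425 × 0.3208 × (1 − 0.003398) / (1 − 0.3208) = 2.083 mg/L

2.08 mg/L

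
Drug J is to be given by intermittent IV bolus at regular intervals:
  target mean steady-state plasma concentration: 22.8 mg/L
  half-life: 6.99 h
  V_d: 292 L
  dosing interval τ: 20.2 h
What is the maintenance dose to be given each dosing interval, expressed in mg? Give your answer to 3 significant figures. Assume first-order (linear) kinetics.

13300 mg

k = ln2 / t½ = 0.693147 / 6.99 = 0.09916 h⁻¹
CL = k × Vd = 0.09916 × 292 = 28.95 L/h
At steady state, Dose/τ = Css × CL.
Dose = Css × CL × τ = 22.8 × 28.95 × 20.2 = 13330 mg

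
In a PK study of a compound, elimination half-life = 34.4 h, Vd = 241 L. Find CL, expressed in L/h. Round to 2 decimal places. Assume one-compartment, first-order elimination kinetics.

4.86 L/h

k = ln2 / t½ = 0.693147 / 34.4 = 0.02015 h⁻¹
CL = k × Vd = 0.02015 × 241 = 4.856 L/h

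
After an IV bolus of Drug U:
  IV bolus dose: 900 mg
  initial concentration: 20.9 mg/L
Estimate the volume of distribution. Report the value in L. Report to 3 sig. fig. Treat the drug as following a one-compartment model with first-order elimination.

Vd = Dose / C₀ = 900.0 / 20.9 = 43.06 L

43.1 L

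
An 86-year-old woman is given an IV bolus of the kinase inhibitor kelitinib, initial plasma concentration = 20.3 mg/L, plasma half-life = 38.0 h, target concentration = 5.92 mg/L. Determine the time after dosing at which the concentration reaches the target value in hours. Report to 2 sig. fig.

k = ln2 / t½ = 0.693147 / 38.0 = 0.01824 h⁻¹
t = ln(C₀ / C) / k = ln(20.30 / 5.92) / 0.01824
  = ln(3.429) / 0.01824 = 1.232 / 0.01824 = 67.54 h

68 h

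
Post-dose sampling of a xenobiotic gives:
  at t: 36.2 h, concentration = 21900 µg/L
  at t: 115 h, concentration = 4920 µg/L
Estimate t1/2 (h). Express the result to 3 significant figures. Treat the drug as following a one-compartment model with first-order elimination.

36.6 h

k = ln(C₁/C₂) / (t₂ − t₁) = ln(21900/4920) / (115 − 36.2)
  = 1.493 / 78.80 = 0.01895 h⁻¹
t½ = ln2 / k = 0.693147 / 0.01895 = 36.58 h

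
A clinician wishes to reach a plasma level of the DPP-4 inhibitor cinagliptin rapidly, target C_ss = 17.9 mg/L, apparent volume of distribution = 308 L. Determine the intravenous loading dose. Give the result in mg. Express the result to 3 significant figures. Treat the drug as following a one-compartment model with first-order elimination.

5510 mg

LD = Css × Vd = 17.9 × 308 = 5513 mg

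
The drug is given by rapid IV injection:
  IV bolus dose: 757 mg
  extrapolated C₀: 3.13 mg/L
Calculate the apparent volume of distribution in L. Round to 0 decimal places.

Vd = Dose / C₀ = 757.0 / 3.13 = 241.9 L

242 L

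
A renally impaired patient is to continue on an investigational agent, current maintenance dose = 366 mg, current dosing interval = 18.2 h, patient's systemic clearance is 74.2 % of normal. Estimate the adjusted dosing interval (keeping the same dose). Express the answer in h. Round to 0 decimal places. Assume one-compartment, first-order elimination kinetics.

25 h

To keep the same average steady-state level, dosing rate must scale with clearance.
CL ratio = 74.2 / 100 = 0.7420
New interval (same dose) = 18.2 / 0.7420 = 24.53 h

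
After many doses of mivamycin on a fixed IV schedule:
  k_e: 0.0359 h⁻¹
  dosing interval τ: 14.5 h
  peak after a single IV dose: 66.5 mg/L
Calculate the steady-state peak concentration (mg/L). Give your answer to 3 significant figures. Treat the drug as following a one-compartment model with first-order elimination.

e^(−kτ) = e^(−0.03590 × 14.5) = 0.5942
Accumulation ratio R = 1 / (1 − e^(−kτ)) = 1 / (1 − 0.5942) = 2.464
Steady-state peak = C₀ × R = 66.5 × 2.464 = 163.9 mg/L

164 mg/L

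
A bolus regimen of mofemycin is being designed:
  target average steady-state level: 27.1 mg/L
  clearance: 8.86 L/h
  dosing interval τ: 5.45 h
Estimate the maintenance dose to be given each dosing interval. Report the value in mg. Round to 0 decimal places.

At steady state, Dose/τ = Css × CL.
Dose = Css × CL × τ = 27.1 × 8.860 × 5.45 = 1309 mg

1309 mg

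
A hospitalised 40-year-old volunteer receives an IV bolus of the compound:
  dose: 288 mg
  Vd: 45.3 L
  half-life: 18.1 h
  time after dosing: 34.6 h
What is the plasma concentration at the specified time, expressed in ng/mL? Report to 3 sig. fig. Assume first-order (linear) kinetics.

1690 ng/mL

C₀ = Dose / Vd = 288.0 / 45.3 = 6.358 mg/L
k = ln2 / t½ = 0.693147 / 18.1 = 0.03830 h⁻¹
C = C₀ · e^(−k·t) = 6.358 × e^(−0.03830 × 34.6)
  = 6.358 × 0.2658 = 1.690 mg/L
Convert: 1.690 mg/L × 1000 = 1690 ng/mL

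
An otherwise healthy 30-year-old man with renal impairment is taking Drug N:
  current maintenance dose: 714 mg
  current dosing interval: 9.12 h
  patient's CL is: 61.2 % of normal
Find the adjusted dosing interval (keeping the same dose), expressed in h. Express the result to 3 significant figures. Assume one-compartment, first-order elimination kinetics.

To keep the same average steady-state level, dosing rate must scale with clearance.
CL ratio = 61.2 / 100 = 0.6120
New interval (same dose) = 9.12 / 0.6120 = 14.90 h

14.9 h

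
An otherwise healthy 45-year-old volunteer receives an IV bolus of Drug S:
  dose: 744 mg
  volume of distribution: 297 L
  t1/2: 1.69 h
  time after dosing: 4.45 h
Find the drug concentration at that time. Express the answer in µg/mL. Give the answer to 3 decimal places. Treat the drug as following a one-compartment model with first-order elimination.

0.404 µg/mL

C₀ = Dose / Vd = 744.0 / 297 = 2.505 mg/L
k = ln2 / t½ = 0.693147 / 1.69 = 0.4101 h⁻¹
C = C₀ · e^(−k·t) = 2.505 × e^(−0.4101 × 4.45)
  = 2.505 × 0.1612 = 0.4038 mg/L
(0.4038 mg/L = 0.4038 µg/mL)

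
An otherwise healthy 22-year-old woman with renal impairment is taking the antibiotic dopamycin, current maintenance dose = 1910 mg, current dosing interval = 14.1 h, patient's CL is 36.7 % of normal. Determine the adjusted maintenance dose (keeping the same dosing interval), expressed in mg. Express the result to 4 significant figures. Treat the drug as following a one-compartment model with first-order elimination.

To keep the same average steady-state level, dosing rate must scale with clearance.
CL ratio = 36.7 / 100 = 0.3670
New dose (same interval) = 1910 × 0.3670 = 701.0 mg

701.0 mg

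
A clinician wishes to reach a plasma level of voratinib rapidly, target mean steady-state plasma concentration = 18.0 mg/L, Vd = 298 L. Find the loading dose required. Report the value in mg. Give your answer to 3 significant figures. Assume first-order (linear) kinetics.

5360 mg

LD = Css × Vd = 18.0 × 298 = 5364 mg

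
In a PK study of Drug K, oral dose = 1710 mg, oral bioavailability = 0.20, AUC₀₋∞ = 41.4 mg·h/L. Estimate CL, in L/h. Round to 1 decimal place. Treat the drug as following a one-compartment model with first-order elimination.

CL = F·Dose / AUC = 0.20 × 1710 / 41.4 = 8.261 L/h

8.3 L/h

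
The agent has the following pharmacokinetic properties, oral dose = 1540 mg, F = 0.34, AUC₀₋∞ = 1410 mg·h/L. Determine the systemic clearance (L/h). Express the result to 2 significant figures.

CL = F·Dose / AUC = 0.34 × 1540 / 1410 = 0.3713 L/h

0.37 L/h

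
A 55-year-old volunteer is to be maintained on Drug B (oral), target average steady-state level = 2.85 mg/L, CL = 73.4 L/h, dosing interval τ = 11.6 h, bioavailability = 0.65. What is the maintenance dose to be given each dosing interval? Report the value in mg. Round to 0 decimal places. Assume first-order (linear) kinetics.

3733 mg

At steady state, F × (Dose/τ) = Css × CL.
Dose = Css × CL × τ / F = 2.85 × 73.40 × 11.6 / 0.65 = 3733 mg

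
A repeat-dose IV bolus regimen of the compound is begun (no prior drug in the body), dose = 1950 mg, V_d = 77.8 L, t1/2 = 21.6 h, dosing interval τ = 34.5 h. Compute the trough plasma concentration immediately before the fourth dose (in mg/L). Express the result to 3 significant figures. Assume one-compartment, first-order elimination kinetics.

C₀ per dose = Dose / Vd = 1950 / 77.8 = 25.06 mg/L
k = ln2 / t½ = 0.693147 / 21.6 = 0.03209 h⁻¹
Fraction remaining after one interval: r = e^(−kτ) = e^(−0.03209 × 34.5) = 0.3305
Before dose 4, 3 doses have been given (aged 1τ, 2τ, 3τ).
C_trough = C₀ × (r + r² + … + r^3) = C₀ × r(1−r^3)/(1−r)
        = 25.06 × 0.3305 × (1 − 0.03610) / (1 − 0.3305) = 11.92 mg/L

11.9 mg/L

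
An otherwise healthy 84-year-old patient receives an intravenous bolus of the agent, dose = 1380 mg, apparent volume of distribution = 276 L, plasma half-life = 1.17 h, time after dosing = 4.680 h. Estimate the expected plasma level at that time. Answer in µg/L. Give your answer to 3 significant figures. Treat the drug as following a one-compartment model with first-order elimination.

313 µg/L

C₀ = Dose / Vd = 1380 / 276 = 5.000 mg/L
k = ln2 / t½ = 0.693147 / 1.17 = 0.5924 h⁻¹
t / t½ = 4.680 / 1.17 = 4 half-lives
C = C₀ × (1/2)^4 = 5.000 × 0.06250 = 0.3125 mg/L
Convert: 0.3125 mg/L × 1000 = 312.5 µg/L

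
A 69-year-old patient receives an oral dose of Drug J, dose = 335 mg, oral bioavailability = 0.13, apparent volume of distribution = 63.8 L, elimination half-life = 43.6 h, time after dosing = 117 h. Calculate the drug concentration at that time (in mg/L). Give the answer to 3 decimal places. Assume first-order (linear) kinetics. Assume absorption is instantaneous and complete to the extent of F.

Amount reaching circulation = F × Dose = 0.13 × 335.0 = 43.55 mg
C₀ = F·Dose / Vd = 43.55 / 63.8 = 0.6826 mg/L
k = ln2 / t½ = 0.693147 / 43.6 = 0.01590 h⁻¹
C = C₀ · e^(−k·t) = 0.6826 × e^(−0.01590 × 117)
  = 0.6826 × 0.1556 = 0.1062 mg/L

0.106 mg/L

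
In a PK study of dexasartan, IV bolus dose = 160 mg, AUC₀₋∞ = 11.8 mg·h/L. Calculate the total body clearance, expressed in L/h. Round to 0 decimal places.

14 L/h

CL = Dose / AUC = 160 / 11.8 = 13.56 L/h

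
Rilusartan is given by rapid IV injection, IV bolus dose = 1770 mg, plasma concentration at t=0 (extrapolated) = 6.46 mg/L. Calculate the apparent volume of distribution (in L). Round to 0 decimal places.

Vd = Dose / C₀ = 1770 / 6.46 = 274.0 L

274 L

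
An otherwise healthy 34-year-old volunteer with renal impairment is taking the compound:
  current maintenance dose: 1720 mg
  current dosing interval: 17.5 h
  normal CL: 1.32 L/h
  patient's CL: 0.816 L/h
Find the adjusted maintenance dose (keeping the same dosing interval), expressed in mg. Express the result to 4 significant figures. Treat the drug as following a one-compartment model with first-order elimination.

1063 mg

To keep the same average steady-state level, dosing rate must scale with clearance.
CL ratio = 0.816 / 1.32 = 0.6182
New dose (same interval) = 1720 × 0.6182 = 1063 mg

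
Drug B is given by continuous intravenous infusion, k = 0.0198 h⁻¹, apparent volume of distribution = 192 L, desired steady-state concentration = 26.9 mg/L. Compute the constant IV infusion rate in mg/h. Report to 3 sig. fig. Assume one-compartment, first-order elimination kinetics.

CL = k × Vd = 0.01980 × 192 = 3.802 L/h
At steady state, infusion rate R₀ = Css × CL = 26.9 × 3.802 = 102.3 mg/h

102 mg/h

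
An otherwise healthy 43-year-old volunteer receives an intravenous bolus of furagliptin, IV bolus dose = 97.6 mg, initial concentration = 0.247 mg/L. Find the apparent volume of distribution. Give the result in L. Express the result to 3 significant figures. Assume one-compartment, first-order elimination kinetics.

Vd = Dose / C₀ = 97.60 / 0.247 = 395.1 L

395 L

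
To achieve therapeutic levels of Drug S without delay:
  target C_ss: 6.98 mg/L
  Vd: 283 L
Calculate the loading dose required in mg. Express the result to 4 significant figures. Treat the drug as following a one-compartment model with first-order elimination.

LD = Css × Vd = 6.98 × 283 = 1975 mg

1975 mg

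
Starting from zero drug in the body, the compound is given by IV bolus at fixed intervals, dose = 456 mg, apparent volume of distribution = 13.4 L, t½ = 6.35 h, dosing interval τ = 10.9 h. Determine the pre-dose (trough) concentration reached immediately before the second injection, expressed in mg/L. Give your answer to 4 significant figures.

10.35 mg/L

C₀ per dose = Dose / Vd = 456 / 13.4 = 34.03 mg/L
k = ln2 / t½ = 0.693147 / 6.35 = 0.1092 h⁻¹
Fraction remaining after one interval: r = e^(−kτ) = e^(−0.1092 × 10.9) = 0.3041
Before dose 2, 1 dose has been given (aged 1τ).
C_trough = C₀ × r = 34.03 × 0.3041 = 10.35 mg/L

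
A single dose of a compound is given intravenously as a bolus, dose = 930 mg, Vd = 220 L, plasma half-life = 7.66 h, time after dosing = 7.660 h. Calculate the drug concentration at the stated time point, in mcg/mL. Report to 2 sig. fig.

C₀ = Dose / Vd = 930.0 / 220 = 4.227 mg/L
k = ln2 / t½ = 0.693147 / 7.66 = 0.09049 h⁻¹
t / t½ = 7.660 / 7.66 = 1 half-lives
C = C₀ × (1/2)^1 = 4.227 × 0.5000 = 2.114 mg/L
(2.114 mg/L = 2.114 mcg/mL)

2.1 mcg/mL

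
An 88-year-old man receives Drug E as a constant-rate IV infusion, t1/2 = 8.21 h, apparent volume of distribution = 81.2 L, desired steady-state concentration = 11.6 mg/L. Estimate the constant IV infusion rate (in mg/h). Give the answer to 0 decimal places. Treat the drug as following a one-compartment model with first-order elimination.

80 mg/h

k = ln2 / t½ = 0.693147 / 8.21 = 0.08443 h⁻¹
CL = k × Vd = 0.08443 × 81.2 = 6.856 L/h
At steady state, infusion rate R₀ = Css × CL = 11.6 × 6.856 = 79.53 mg/h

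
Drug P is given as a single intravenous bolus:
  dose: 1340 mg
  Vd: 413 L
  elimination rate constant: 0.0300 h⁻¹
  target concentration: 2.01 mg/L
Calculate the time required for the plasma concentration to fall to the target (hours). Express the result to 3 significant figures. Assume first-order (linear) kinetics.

C₀ = Dose / Vd = 1340 / 413 = 3.245 mg/L
t = ln(C₀ / C) / k = ln(3.245 / 2.01) / 0.03000
  = ln(1.614) / 0.03000 = 0.4787 / 0.03000 = 15.96 h

16.0 h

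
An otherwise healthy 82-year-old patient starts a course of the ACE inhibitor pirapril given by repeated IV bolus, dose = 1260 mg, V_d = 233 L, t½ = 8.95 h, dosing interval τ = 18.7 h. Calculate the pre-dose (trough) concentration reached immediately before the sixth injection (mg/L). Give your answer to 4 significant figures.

C₀ per dose = Dose / Vd = 1260 / 233 = 5.408 mg/L
k = ln2 / t½ = 0.693147 / 8.95 = 0.07745 h⁻¹
Fraction remaining after one interval: r = e^(−kτ) = e^(−0.07745 × 18.7) = 0.2350
Before dose 6, 5 doses have been given (aged 1τ, 2τ, 3τ, 4τ, 5τ).
C_trough = C₀ × (r + r² + … + r^5) = C₀ × r(1−r^5)/(1−r)
        = 5.408 × 0.2350 × (1 − 0.0007167) / (1 − 0.2350) = 1.660 mg/L

1.660 mg/L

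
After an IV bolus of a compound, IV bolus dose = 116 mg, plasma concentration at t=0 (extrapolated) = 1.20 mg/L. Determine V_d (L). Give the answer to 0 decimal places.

97 L

Vd = Dose / C₀ = 116.0 / 1.20 = 96.67 L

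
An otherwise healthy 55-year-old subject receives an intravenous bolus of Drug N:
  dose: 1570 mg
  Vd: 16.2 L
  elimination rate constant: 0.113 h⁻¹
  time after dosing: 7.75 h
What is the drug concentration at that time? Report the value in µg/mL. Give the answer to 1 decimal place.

40.4 µg/mL

C₀ = Dose / Vd = 1570 / 16.2 = 96.91 mg/L
C = C₀ · e^(−k·t) = 96.91 × e^(−0.1130 × 7.75)
  = 96.91 × 0.4165 = 40.36 mg/L
(40.36 mg/L = 40.36 µg/mL)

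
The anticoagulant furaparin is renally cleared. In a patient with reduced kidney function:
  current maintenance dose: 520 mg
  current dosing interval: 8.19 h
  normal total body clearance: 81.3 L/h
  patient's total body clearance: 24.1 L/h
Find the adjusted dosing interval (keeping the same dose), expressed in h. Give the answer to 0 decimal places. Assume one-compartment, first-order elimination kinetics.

To keep the same average steady-state level, dosing rate must scale with clearance.
CL ratio = 24.1 / 81.3 = 0.2964
New interval (same dose) = 8.19 / 0.2964 = 27.63 h

28 h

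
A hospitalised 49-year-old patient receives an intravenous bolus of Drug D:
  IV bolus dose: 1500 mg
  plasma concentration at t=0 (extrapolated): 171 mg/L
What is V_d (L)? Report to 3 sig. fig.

Vd = Dose / C₀ = 1500 / 171 = 8.772 L

8.77 L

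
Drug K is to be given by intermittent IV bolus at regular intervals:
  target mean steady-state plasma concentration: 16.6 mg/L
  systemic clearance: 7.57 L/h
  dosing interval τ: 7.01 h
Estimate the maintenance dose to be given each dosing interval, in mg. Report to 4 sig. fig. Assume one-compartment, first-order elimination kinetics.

At steady state, Dose/τ = Css × CL.
Dose = Css × CL × τ = 16.6 × 7.570 × 7.01 = 880.9 mg

880.9 mg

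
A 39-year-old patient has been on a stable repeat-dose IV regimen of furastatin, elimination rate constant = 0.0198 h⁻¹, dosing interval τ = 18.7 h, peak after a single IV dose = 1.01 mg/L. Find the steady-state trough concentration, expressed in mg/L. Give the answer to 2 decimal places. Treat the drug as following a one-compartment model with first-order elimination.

2.25 mg/L

e^(−kτ) = e^(−0.01980 × 18.7) = 0.6906
Accumulation ratio R = 1 / (1 − e^(−kτ)) = 1 / (1 − 0.6906) = 3.232
Steady-state trough = C₀ × R × e^(−kτ) = 1.01 × 3.232 × 0.6906 = 2.254 mg/L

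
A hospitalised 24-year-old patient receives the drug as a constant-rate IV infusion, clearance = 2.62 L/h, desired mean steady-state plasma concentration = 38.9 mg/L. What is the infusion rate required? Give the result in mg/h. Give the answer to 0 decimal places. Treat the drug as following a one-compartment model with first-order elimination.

At steady state, infusion rate R₀ = Css × CL = 38.9 × 2.620 = 101.9 mg/h

102 mg/h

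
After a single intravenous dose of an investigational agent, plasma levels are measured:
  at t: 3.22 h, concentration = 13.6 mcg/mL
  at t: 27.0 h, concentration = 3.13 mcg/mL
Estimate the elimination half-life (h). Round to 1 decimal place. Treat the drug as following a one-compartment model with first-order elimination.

k = ln(C₁/C₂) / (t₂ − t₁) = ln(13.6/3.13) / (27.0 − 3.22)
  = 1.469 / 23.78 = 0.06177 h⁻¹
t½ = ln2 / k = 0.693147 / 0.06177 = 11.22 h

11.2 h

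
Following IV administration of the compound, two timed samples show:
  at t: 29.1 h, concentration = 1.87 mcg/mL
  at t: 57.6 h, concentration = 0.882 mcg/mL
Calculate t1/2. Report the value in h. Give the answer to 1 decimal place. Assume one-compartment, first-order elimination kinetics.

k = ln(C₁/C₂) / (t₂ − t₁) = ln(1.87/0.882) / (57.6 − 29.1)
  = 0.7515 / 28.50 = 0.02637 h⁻¹
t½ = ln2 / k = 0.693147 / 0.02637 = 26.29 h

26.3 h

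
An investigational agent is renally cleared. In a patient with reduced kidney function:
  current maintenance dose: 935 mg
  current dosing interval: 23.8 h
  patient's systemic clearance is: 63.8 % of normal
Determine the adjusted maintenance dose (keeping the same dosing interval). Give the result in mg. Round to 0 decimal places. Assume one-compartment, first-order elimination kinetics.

597 mg

To keep the same average steady-state level, dosing rate must scale with clearance.
CL ratio = 63.8 / 100 = 0.6380
New dose (same interval) = 935 × 0.6380 = 596.5 mg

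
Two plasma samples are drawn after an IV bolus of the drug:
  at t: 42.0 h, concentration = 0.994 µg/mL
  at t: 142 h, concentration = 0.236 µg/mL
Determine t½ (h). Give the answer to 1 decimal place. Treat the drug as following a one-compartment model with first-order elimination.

k = ln(C₁/C₂) / (t₂ − t₁) = ln(0.994/0.236) / (142 − 42.0)
  = 1.438 / 100.0 = 0.01438 h⁻¹
t½ = ln2 / k = 0.693147 / 0.01438 = 48.20 h

48.2 h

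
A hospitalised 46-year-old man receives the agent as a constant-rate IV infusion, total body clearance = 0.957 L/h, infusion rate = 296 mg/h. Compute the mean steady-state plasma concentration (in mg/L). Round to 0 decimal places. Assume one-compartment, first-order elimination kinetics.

309 mg/L

At steady state Css = R₀ / CL = 296 / 0.9570 = 309.3 mg/L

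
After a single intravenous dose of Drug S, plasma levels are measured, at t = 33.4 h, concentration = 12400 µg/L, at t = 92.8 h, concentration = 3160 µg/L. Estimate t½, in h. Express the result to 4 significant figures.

30.12 h

k = ln(C₁/C₂) / (t₂ − t₁) = ln(12400/3160) / (92.8 − 33.4)
  = 1.367 / 59.40 = 0.02301 h⁻¹
t½ = ln2 / k = 0.693147 / 0.02301 = 30.12 h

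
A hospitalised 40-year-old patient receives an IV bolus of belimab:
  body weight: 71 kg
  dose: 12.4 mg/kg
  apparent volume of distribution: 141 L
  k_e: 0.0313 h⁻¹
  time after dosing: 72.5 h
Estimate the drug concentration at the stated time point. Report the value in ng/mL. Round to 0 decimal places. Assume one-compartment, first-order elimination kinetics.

646 ng/mL

Total dose = 12.4 × 71 = 880.4 mg
C₀ = Dose / Vd = 880.4 / 141 = 6.244 mg/L
C = C₀ · e^(−k·t) = 6.244 × e^(−0.03130 × 72.5)
  = 6.244 × 0.1034 = 0.6456 mg/L
Convert: 0.6456 mg/L × 1000 = 645.6 ng/mL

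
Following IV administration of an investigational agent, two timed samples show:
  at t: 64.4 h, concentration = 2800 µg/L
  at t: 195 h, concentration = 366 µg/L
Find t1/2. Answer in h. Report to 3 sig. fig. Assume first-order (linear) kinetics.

44.5 h

k = ln(C₁/C₂) / (t₂ − t₁) = ln(2800/366) / (195 − 64.4)
  = 2.035 / 130.6 = 0.01558 h⁻¹
t½ = ln2 / k = 0.693147 / 0.01558 = 44.49 h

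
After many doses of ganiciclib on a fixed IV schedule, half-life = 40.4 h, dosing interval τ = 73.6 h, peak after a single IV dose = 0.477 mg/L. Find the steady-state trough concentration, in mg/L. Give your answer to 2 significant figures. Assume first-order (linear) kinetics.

0.19 mg/L

k = ln2 / t½ = 0.693147 / 40.4 = 0.01716 h⁻¹
e^(−kτ) = e^(−0.01716 × 73.6) = 0.2828
Accumulation ratio R = 1 / (1 − e^(−kτ)) = 1 / (1 − 0.2828) = 1.394
Steady-state trough = C₀ × R × e^(−kτ) = 0.477 × 1.394 × 0.2828 = 0.1880 mg/L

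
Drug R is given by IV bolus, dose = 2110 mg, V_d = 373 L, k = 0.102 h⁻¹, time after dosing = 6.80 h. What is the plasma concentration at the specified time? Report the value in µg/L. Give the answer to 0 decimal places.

C₀ = Dose / Vd = 2110 / 373 = 5.657 mg/L
C = C₀ · e^(−k·t) = 5.657 × e^(−0.1020 × 6.80)
  = 5.657 × 0.4998 = 2.827 mg/L
Convert: 2.827 mg/L × 1000 = 2827 µg/L

2827 µg/L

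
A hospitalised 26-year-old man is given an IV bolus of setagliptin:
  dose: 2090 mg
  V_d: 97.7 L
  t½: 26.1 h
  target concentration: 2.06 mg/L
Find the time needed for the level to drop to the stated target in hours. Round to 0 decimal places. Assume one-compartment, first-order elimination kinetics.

88 h

C₀ = Dose / Vd = 2090 / 97.7 = 21.39 mg/L
k = ln2 / t½ = 0.693147 / 26.1 = 0.02656 h⁻¹
t = ln(C₀ / C) / k = ln(21.39 / 2.06) / 0.02656
  = ln(10.38) / 0.02656 = 2.340 / 0.02656 = 88.10 h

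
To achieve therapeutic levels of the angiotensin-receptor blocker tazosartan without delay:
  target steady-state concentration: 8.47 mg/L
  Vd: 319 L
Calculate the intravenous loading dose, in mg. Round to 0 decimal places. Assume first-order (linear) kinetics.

2702 mg

LD = Css × Vd = 8.47 × 319 = 2702 mg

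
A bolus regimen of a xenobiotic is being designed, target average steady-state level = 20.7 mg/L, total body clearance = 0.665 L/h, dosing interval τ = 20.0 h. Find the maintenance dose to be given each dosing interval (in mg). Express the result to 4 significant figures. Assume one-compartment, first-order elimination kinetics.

275.3 mg

At steady state, Dose/τ = Css × CL.
Dose = Css × CL × τ = 20.7 × 0.6650 × 20.0 = 275.3 mg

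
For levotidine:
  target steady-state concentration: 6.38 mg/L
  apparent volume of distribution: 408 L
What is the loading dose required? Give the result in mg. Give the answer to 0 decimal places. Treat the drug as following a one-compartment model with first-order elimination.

LD = Css × Vd = 6.38 × 408 = 2603 mg

2603 mg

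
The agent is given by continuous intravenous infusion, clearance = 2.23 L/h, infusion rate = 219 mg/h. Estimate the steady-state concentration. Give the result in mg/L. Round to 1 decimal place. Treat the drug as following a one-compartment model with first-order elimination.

98.2 mg/L

At steady state Css = R₀ / CL = 219 / 2.230 = 98.21 mg/L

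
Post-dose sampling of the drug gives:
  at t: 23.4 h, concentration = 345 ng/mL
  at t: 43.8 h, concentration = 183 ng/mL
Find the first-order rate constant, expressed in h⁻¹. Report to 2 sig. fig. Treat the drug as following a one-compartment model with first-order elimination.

k = ln(C₁/C₂) / (t₂ − t₁) = ln(345/183) / (43.8 − 23.4)
  = 0.6341 / 20.40 = 0.03108 h⁻¹

0.031 h⁻¹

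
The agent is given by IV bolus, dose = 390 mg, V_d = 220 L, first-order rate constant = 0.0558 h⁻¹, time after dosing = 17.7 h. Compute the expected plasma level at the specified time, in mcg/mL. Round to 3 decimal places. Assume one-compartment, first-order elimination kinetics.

C₀ = Dose / Vd = 390.0 / 220 = 1.773 mg/L
C = C₀ · e^(−k·t) = 1.773 × e^(−0.05580 × 17.7)
  = 1.773 × 0.3724 = 0.6603 mg/L
(0.6603 mg/L = 0.6603 mcg/mL)

0.660 mcg/mL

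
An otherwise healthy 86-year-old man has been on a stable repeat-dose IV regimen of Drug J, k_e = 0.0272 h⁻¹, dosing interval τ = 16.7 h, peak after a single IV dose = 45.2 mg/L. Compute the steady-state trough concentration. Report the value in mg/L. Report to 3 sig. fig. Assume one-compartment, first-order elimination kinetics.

e^(−kτ) = e^(−0.02720 × 16.7) = 0.6349
Accumulation ratio R = 1 / (1 − e^(−kτ)) = 1 / (1 − 0.6349) = 2.739
Steady-state trough = C₀ × R × e^(−kτ) = 45.2 × 2.739 × 0.6349 = 78.60 mg/L

78.6 mg/L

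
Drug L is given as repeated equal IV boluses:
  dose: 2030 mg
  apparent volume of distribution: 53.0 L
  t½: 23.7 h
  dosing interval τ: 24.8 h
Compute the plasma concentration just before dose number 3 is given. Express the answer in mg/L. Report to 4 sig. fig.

27.52 mg/L

C₀ per dose = Dose / Vd = 2030 / 53.0 = 38.30 mg/L
k = ln2 / t½ = 0.693147 / 23.7 = 0.02925 h⁻¹
Fraction remaining after one interval: r = e^(−kτ) = e^(−0.02925 × 24.8) = 0.4841
Before dose 3, 2 doses have been given (aged 1τ, 2τ).
C_trough = C₀ × (r + r²) = 38.30 × (0.4841 + 0.2344) = 27.52 mg/L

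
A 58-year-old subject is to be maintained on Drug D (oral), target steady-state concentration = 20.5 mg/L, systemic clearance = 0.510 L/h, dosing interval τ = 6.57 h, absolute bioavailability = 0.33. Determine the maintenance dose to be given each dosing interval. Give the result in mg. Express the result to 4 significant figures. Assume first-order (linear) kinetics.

At steady state, F × (Dose/τ) = Css × CL.
Dose = Css × CL × τ / F = 20.5 × 0.5100 × 6.57 / 0.33 = 208.1 mg

208.1 mg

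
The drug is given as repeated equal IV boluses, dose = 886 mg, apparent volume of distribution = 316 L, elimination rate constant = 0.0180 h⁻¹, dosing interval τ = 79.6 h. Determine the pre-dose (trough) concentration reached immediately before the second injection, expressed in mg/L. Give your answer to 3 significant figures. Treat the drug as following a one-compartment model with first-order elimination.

0.669 mg/L

C₀ per dose = Dose / Vd = 886 / 316 = 2.804 mg/L
Fraction remaining after one interval: r = e^(−kτ) = e^(−0.01800 × 79.6) = 0.2386
Before dose 2, 1 dose has been given (aged 1τ).
C_trough = C₀ × r = 2.804 × 0.2386 = 0.6690 mg/L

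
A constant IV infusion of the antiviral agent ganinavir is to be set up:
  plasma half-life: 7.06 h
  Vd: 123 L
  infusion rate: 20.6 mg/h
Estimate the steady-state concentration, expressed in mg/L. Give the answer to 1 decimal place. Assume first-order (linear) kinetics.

k = ln2 / t½ = 0.693147 / 7.06 = 0.09818 h⁻¹
CL = k × Vd = 0.09818 × 123 = 12.08 L/h
At steady state Css = R₀ / CL = 20.6 / 12.08 = 1.705 mg/L

1.7 mg/L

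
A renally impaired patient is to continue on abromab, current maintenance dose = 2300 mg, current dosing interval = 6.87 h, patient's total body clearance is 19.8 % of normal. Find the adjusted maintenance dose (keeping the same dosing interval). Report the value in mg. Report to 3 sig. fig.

455 mg

To keep the same average steady-state level, dosing rate must scale with clearance.
CL ratio = 19.8 / 100 = 0.1980
New dose (same interval) = 2300 × 0.1980 = 455.4 mg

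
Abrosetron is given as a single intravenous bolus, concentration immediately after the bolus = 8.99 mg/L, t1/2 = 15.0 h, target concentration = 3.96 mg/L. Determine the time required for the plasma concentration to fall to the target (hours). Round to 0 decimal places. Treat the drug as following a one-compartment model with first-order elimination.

18 h

k = ln2 / t½ = 0.693147 / 15.0 = 0.04621 h⁻¹
t = ln(C₀ / C) / k = ln(8.990 / 3.96) / 0.04621
  = ln(2.270) / 0.04621 = 0.8198 / 0.04621 = 17.74 h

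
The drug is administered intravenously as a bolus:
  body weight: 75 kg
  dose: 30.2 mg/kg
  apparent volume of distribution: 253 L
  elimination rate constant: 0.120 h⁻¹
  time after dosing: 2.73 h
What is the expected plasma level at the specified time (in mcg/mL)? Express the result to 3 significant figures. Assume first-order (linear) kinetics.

6.45 mcg/mL

Total dose = 30.2 × 75 = 2265 mg
C₀ = Dose / Vd = 2265 / 253 = 8.953 mg/L
C = C₀ · e^(−k·t) = 8.953 × e^(−0.1200 × 2.73)
  = 8.953 × 0.7207 = 6.452 mg/L
(6.452 mg/L = 6.452 mcg/mL)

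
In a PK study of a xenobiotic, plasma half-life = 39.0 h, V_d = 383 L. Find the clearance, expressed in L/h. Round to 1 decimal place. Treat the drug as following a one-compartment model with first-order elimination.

k = ln2 / t½ = 0.693147 / 39.0 = 0.01777 h⁻¹
CL = k × Vd = 0.01777 × 383 = 6.806 L/h

6.8 L/h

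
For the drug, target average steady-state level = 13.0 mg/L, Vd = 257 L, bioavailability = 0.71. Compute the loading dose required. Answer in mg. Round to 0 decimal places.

LD = Css × Vd / F = 13.0 × 257 / 0.71 = 4706 mg

4706 mg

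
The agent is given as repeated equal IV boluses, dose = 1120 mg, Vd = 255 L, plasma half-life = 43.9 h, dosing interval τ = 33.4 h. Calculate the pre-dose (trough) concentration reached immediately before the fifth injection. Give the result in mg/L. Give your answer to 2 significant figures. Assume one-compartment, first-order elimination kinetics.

C₀ per dose = Dose / Vd = 1120 / 255 = 4.392 mg/L
k = ln2 / t½ = 0.693147 / 43.9 = 0.01579 h⁻¹
Fraction remaining after one interval: r = e^(−kτ) = e^(−0.01579 × 33.4) = 0.5901
Before dose 5, 4 doses have been given (aged 1τ, 2τ, 3τ, 4τ).
C_trough = C₀ × (r + r² + … + r^4) = C₀ × r(1−r^4)/(1−r)
        = 4.392 × 0.5901 × (1 − 0.1213) / (1 − 0.5901) = 5.556 mg/L

5.6 mg/L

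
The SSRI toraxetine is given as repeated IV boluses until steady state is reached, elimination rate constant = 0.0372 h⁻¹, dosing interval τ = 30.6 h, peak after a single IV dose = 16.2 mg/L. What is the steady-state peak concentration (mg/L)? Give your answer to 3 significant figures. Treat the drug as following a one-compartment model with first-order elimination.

23.8 mg/L

e^(−kτ) = e^(−0.03720 × 30.6) = 0.3204
Accumulation ratio R = 1 / (1 − e^(−kτ)) = 1 / (1 − 0.3204) = 1.471
Steady-state peak = C₀ × R = 16.2 × 1.471 = 23.83 mg/L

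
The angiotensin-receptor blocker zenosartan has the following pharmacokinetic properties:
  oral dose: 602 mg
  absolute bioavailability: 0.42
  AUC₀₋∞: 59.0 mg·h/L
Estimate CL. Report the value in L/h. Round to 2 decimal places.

CL = F·Dose / AUC = 0.42 × 602 / 59.0 = 4.285 L/h

4.29 L/h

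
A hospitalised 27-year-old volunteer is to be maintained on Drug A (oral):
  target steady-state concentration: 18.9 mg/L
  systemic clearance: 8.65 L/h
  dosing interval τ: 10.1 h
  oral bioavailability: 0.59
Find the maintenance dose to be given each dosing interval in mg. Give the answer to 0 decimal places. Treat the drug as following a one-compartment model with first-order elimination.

2799 mg

At steady state, F × (Dose/τ) = Css × CL.
Dose = Css × CL × τ / F = 18.9 × 8.650 × 10.1 / 0.59 = 2799 mg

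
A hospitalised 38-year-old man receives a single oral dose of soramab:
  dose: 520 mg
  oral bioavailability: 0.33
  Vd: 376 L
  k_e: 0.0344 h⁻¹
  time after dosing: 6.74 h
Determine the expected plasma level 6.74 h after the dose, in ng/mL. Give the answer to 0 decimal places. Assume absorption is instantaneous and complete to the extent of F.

Amount reaching circulation = F × Dose = 0.33 × 520.0 = 171.6 mg
C₀ = F·Dose / Vd = 171.6 / 376 = 0.4564 mg/L
C = C₀ · e^(−k·t) = 0.4564 × e^(−0.03440 × 6.74)
  = 0.4564 × 0.7931 = 0.3620 mg/L
Convert: 0.3620 mg/L × 1000 = 362.0 ng/mL

362 ng/mL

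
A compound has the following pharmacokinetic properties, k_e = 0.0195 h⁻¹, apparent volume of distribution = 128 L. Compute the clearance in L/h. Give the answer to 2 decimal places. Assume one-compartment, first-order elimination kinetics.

2.50 L/h

CL = k × Vd = 0.0195 × 128 = 2.496 L/h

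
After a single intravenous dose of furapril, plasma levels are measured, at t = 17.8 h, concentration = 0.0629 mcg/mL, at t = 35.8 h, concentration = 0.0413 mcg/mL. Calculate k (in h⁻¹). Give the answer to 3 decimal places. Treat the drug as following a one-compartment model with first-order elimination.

0.023 h⁻¹

k = ln(C₁/C₂) / (t₂ − t₁) = ln(0.0629/0.0413) / (35.8 − 17.8)
  = 0.4207 / 18.00 = 0.02337 h⁻¹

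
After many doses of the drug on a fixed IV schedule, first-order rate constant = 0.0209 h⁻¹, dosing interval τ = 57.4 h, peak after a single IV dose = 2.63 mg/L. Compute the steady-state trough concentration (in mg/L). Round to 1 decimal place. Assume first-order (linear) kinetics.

e^(−kτ) = e^(−0.02090 × 57.4) = 0.3013
Accumulation ratio R = 1 / (1 − e^(−kτ)) = 1 / (1 − 0.3013) = 1.431
Steady-state trough = C₀ × R × e^(−kτ) = 2.63 × 1.431 × 0.3013 = 1.134 mg/L

1.1 mg/L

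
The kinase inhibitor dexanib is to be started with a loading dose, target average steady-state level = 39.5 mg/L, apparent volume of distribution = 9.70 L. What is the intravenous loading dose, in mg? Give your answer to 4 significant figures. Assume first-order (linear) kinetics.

383.2 mg

LD = Css × Vd = 39.5 × 9.70 = 383.2 mg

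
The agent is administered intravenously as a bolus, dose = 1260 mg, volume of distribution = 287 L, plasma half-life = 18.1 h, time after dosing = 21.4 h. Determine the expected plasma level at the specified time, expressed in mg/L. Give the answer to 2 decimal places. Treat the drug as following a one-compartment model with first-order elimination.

1.93 mg/L

C₀ = Dose / Vd = 1260 / 287 = 4.390 mg/L
k = ln2 / t½ = 0.693147 / 18.1 = 0.03830 h⁻¹
C = C₀ · e^(−k·t) = 4.390 × e^(−0.03830 × 21.4)
  = 4.390 × 0.4406 = 1.934 mg/L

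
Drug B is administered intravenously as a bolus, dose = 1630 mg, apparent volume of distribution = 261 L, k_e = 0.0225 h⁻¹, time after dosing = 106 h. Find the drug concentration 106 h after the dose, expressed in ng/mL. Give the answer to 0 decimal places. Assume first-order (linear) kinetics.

C₀ = Dose / Vd = 1630 / 261 = 6.245 mg/L
C = C₀ · e^(−k·t) = 6.245 × e^(−0.02250 × 106)
  = 6.245 × 0.09209 = 0.5751 mg/L
Convert: 0.5751 mg/L × 1000 = 575.1 ng/mL

575 ng/mL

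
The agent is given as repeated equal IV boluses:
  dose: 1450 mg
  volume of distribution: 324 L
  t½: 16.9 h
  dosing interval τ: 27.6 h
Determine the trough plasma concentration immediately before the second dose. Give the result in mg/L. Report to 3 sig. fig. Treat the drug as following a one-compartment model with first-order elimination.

1.44 mg/L

C₀ per dose = Dose / Vd = 1450 / 324 = 4.475 mg/L
k = ln2 / t½ = 0.693147 / 16.9 = 0.04101 h⁻¹
Fraction remaining after one interval: r = e^(−kτ) = e^(−0.04101 × 27.6) = 0.3224
Before dose 2, 1 dose has been given (aged 1τ).
C_trough = C₀ × r = 4.475 × 0.3224 = 1.443 mg/L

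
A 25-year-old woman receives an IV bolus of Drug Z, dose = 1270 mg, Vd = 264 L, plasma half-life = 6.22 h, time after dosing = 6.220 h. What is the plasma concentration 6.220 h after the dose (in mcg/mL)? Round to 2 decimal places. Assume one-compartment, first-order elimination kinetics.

C₀ = Dose / Vd = 1270 / 264 = 4.811 mg/L
k = ln2 / t½ = 0.693147 / 6.22 = 0.1114 h⁻¹
t / t½ = 6.220 / 6.22 = 1 half-lives
C = C₀ × (1/2)^1 = 4.811 × 0.5000 = 2.406 mg/L
(2.406 mg/L = 2.406 mcg/mL)

2.41 mcg/mL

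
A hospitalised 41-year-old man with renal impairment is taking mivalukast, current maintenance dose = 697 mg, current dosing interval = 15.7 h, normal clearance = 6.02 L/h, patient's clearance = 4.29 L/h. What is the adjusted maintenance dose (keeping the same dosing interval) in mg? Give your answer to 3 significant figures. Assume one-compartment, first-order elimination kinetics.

497 mg

To keep the same average steady-state level, dosing rate must scale with clearance.
CL ratio = 4.29 / 6.02 = 0.7126
New dose (same interval) = 697 × 0.7126 = 496.7 mg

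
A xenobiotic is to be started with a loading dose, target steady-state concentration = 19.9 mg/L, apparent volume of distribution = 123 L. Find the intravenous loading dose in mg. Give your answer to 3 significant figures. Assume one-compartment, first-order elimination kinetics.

2450 mg

LD = Css × Vd = 19.9 × 123 = 2448 mg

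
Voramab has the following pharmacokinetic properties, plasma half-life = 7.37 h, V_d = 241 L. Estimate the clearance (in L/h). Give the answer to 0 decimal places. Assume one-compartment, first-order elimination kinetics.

k = ln2 / t½ = 0.693147 / 7.37 = 0.09405 h⁻¹
CL = k × Vd = 0.09405 × 241 = 22.67 L/h

23 L/h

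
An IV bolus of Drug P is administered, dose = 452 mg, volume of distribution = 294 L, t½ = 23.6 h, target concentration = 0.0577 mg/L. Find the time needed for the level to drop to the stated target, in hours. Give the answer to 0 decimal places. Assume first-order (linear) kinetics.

112 h

C₀ = Dose / Vd = 452.0 / 294 = 1.537 mg/L
k = ln2 / t½ = 0.693147 / 23.6 = 0.02937 h⁻¹
t = ln(C₀ / C) / k = ln(1.537 / 0.0577) / 0.02937
  = ln(26.64) / 0.02937 = 3.282 / 0.02937 = 111.7 h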